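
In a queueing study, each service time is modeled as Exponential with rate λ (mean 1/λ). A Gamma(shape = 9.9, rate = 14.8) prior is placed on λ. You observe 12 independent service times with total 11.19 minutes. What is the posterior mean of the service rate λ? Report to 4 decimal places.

With a Gamma(shape α, rate β) prior on the exponential rate λ, the posterior after n observations with total T = Σxᵢ is Gamma(α+n, β+T).
Posterior: Gamma(9.9+12, 14.8+11.19) = Gamma(21.9, 25.99).
Posterior mean of λ = α/β = 21.9/25.99 = 0.8426.

0.8426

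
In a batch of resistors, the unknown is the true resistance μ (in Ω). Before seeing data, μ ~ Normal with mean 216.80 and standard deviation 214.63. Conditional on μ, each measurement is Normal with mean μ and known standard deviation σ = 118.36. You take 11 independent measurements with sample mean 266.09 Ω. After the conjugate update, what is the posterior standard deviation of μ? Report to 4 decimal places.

35.2036

For Normal data with known variance σ², a Normal(μ₀, σ₀²) prior on μ is conjugate. Posterior precision = 1/σ₀² + n/σ²; posterior mean is the precision-weighted average of μ₀ and x̄.
σ₀² = 214.63² = 46066.0369, σ² = 118.36² = 14009.0896; σ² + n·σ₀² = 14009.0896 + 11·46066.0369 = 520735.4955.
Posterior precision = 1/σ₀² + n/σ² = 1/46066.0369 + 11/14009.0896 = (σ² + n·σ₀²)/(σ₀²σ²) = 520735.4955/(46066.0369·14009.0896); posterior variance σₙ² = σ₀²σ²/(σ² + n·σ₀²) = 46066.0369·14009.0896/520735.4955 = 1239.291817.
Posterior SD = √σₙ² = √(46066.0369·14009.0896/520735.4955) = 35.2036.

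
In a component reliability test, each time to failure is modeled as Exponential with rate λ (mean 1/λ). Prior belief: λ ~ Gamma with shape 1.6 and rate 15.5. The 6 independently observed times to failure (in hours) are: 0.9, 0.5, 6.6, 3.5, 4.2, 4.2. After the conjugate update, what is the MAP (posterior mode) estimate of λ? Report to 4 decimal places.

0.1864

With a Gamma(shape α, rate β) prior on the exponential rate λ, the posterior after n observations with total T = Σxᵢ is Gamma(α+n, β+T).
Sum of observations T = 19.9 hours; n = 6.
Posterior: Gamma(1.6+6, 15.5+19.9) = Gamma(7.6, 35.4).
Mode = (α−1)/β = 0.1864.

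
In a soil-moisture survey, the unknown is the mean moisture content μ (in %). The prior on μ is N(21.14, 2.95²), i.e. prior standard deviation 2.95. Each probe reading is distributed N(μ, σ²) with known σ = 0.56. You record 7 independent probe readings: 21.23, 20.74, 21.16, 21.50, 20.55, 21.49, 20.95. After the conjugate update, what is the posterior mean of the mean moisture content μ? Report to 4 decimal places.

21.0888

For Normal data with known variance σ², a Normal(μ₀, σ₀²) prior on μ is conjugate. Posterior precision = 1/σ₀² + n/σ²; posterior mean is the precision-weighted average of μ₀ and x̄.
Σxᵢ = 21.23 + 20.74 + 21.16 + 21.50 + 20.55 + 21.49 + 20.95 = 147.62, so n·x̄ = 147.62.
σ₀² = 2.95² = 8.7025, σ² = 0.56² = 0.3136; σ² + n·σ₀² = 0.3136 + 7·8.7025 = 61.2311.
Posterior mean = (μ₀/σ₀² + n·x̄/σ²)/(1/σ₀² + n/σ²) = (σ²·μ₀ + σ₀²·n·x̄)/(σ² + n·σ₀²) = (0.3136·21.14 + 8.7025·147.62)/61.2311 = 1291.292554/61.2311 = 21.0888.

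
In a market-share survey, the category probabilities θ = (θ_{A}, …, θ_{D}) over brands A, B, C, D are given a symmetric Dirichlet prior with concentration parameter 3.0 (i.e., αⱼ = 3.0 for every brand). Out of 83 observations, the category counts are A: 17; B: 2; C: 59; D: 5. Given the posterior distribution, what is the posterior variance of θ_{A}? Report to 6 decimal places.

The Dirichlet prior is conjugate to the Multinomial likelihood: each posterior αⱼ = prior αⱼ + observed count nⱼ.
Posterior concentration: (20.0, 5.0, 62.0, 8.0), total = 95.0.
Var[θ_j] = α_j(Σα−α_j)/((Σα)²(Σα+1)) = 20.0·75.0/(95.0²·96.0) = 0.001731.

0.001731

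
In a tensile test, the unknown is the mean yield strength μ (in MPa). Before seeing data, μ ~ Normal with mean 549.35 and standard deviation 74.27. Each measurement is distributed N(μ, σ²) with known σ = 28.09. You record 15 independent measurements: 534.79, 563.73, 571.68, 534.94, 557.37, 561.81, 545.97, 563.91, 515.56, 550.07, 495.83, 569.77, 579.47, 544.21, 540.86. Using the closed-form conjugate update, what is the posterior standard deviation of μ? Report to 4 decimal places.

7.2185

For Normal data with known variance σ², a Normal(μ₀, σ₀²) prior on μ is conjugate. Posterior precision = 1/σ₀² + n/σ²; posterior mean is the precision-weighted average of μ₀ and x̄.
σ₀² = 74.27² = 5516.0329, σ² = 28.09² = 789.0481; σ² + n·σ₀² = 789.0481 + 15·5516.0329 = 83529.5416.
Posterior precision = 1/σ₀² + n/σ² = 1/5516.0329 + 15/789.0481 = (σ² + n·σ₀²)/(σ₀²σ²) = 83529.5416/(5516.0329·789.0481); posterior variance σₙ² = σ₀²σ²/(σ² + n·σ₀²) = 5516.0329·789.0481/83529.5416 = 52.106299.
Posterior SD = √σₙ² = √(5516.0329·789.0481/83529.5416) = 7.2185.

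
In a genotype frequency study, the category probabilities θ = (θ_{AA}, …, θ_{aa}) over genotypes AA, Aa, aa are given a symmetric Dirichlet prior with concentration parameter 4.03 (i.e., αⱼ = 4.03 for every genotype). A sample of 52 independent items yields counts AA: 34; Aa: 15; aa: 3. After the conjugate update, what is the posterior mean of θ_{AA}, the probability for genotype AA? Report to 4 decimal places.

0.5934

The Dirichlet prior is conjugate to the Multinomial likelihood: each posterior αⱼ = prior αⱼ + observed count nⱼ.
Posterior concentration: (38.03, 19.03, 7.03), total = 64.09.
E[θ_{AA}|data] = α_{AA}/Σα = 38.03/64.09 = 0.5934.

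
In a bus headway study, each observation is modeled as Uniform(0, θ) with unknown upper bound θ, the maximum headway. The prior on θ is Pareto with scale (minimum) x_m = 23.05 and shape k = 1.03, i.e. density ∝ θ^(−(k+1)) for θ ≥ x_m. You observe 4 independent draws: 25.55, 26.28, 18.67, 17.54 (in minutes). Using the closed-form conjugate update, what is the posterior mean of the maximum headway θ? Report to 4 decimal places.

32.8011

A Pareto(scale x_m, shape k) prior on the upper bound θ of Uniform(0, θ) is conjugate: posterior is Pareto(max(x_m, max xᵢ), k + n).
Sample maximum = 26.28; prior scale x_m = 23.05 → posterior scale = max = 26.28.
Posterior shape = 1.03 + 4 = 5.03.
E[θ|data] = k·x_m/(k−1) = 5.03·26.28/4.03 = 32.8011.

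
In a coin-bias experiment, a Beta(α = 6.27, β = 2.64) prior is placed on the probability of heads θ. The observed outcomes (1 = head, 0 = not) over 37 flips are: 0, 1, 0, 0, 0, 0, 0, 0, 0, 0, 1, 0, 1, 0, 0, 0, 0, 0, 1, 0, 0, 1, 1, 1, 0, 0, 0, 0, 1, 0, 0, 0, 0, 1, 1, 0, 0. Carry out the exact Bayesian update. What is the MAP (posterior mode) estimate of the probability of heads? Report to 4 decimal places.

0.3478

The Beta prior is conjugate to a Binomial/Bernoulli likelihood; the update adds successes to α and failures to β.
Posterior: Beta(α+k, β+n−k) = Beta(6.27+10, 2.64+27) = Beta(16.27, 29.64).
Mode of Beta(a,b) for a,b>1 is (a−1)/(a+b−2) = 15.27/43.91 = 0.3478.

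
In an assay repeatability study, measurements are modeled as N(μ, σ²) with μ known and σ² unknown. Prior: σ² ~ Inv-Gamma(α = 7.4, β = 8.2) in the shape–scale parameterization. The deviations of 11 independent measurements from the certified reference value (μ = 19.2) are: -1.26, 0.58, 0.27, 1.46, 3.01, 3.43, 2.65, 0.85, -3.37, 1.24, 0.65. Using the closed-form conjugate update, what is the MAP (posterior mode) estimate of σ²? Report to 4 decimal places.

With known mean μ and an Inverse-Gamma(α, β) prior on σ², the Normal likelihood is conjugate: posterior is Inv-Gamma(α + n/2, β + Σ(xᵢ−μ)²/2).
Σ(xᵢ−μ)² = (-1.26)² + (0.58)² + (0.27)² + (1.46)² + (3.01)² + (3.43)² + (2.65)² + (0.85)² + (-3.37)² + (1.24)² + (0.65)² = 46.0155.
Posterior: Inv-Gamma(7.4 + 11/2, 8.2 + 46.0155/2) = Inv-Gamma(12.90, 31.20775).
Mode = β/(α+1) = 31.20775/13.90 = 2.2452.

2.2452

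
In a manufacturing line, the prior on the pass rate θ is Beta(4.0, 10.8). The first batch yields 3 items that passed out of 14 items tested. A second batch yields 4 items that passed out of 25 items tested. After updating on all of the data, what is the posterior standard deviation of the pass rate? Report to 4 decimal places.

The Beta prior is conjugate to a Binomial/Bernoulli likelihood; the update adds successes to α and failures to β.
After batch 1: Beta(4.0+3, 10.8+11) = Beta(7.0, 21.8).
After batch 2: Beta(7.0+4, 21.8+21) = Beta(11.0, 42.8).
Var = αβ/((α+β)²(α+β+1)) = 11.0·42.8/(53.8²·54.8) = 0.00296819; SD = √0.00296819 = 0.0545.

0.0545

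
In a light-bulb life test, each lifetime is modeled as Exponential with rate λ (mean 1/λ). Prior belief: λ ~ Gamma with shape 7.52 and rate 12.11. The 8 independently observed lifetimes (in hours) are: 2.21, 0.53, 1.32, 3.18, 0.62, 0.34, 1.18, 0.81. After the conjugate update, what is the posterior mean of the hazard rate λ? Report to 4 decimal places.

With a Gamma(shape α, rate β) prior on the exponential rate λ, the posterior after n observations with total T = Σxᵢ is Gamma(α+n, β+T).
Sum of observations T = 10.19 hours; n = 8.
Posterior: Gamma(7.52+8, 12.11+10.19) = Gamma(15.52, 22.30).
Posterior mean of λ = α/β = 15.52/22.30 = 0.6960.

0.6960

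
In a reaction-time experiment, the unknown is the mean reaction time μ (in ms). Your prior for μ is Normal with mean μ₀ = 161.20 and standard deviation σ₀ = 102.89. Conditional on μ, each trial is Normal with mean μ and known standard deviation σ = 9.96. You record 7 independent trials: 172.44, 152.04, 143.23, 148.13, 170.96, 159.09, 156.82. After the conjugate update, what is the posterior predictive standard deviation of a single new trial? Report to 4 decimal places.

For Normal data with known variance σ², a Normal(μ₀, σ₀²) prior on μ is conjugate. Posterior precision = 1/σ₀² + n/σ²; posterior mean is the precision-weighted average of μ₀ and x̄.
σ₀² = 102.89² = 10586.3521, σ² = 9.96² = 99.2016; σ² + n·σ₀² = 99.2016 + 7·10586.3521 = 74203.6663.
Posterior precision = 1/σ₀² + n/σ² = 1/10586.3521 + 7/99.2016 = (σ² + n·σ₀²)/(σ₀²σ²) = 74203.6663/(10586.3521·99.2016); posterior variance σₙ² = σ₀²σ²/(σ² + n·σ₀²) = 10586.3521·99.2016/74203.6663 = 14.152711.
Predictive variance for one new observation = σₙ² + σ² = 10586.3521·99.2016/74203.6663 + 99.2016 = σ²·(σ₀² + 74203.6663)/74203.6663 = 99.2016·84790.0184/74203.6663 = 113.354311; SD = √(99.2016·84790.0184/74203.6663) = 10.6468.

10.6468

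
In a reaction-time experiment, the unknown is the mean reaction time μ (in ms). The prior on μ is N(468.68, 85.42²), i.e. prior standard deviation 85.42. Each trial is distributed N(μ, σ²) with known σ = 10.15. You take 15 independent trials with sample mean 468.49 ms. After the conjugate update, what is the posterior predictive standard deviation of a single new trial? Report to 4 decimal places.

For Normal data with known variance σ², a Normal(μ₀, σ₀²) prior on μ is conjugate. Posterior precision = 1/σ₀² + n/σ²; posterior mean is the precision-weighted average of μ₀ and x̄.
σ₀² = 85.42² = 7296.5764, σ² = 10.15² = 103.0225; σ² + n·σ₀² = 103.0225 + 15·7296.5764 = 109551.6685.
Posterior precision = 1/σ₀² + n/σ² = 1/7296.5764 + 15/103.0225 = (σ² + n·σ₀²)/(σ₀²σ²) = 109551.6685/(7296.5764·103.0225); posterior variance σₙ² = σ₀²σ²/(σ² + n·σ₀²) = 7296.5764·103.0225/109551.6685 = 6.861708.
Predictive variance for one new observation = σₙ² + σ² = 7296.5764·103.0225/109551.6685 + 103.0225 = σ²·(σ₀² + 109551.6685)/109551.6685 = 103.0225·116848.2449/109551.6685 = 109.884208; SD = √(103.0225·116848.2449/109551.6685) = 10.4826.

10.4826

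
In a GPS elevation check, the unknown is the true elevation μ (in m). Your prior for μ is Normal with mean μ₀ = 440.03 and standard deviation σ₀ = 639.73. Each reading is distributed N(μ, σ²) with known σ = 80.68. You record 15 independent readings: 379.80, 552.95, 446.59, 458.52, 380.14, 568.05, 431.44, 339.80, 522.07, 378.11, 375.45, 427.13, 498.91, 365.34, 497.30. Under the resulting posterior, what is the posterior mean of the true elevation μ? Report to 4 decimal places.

For Normal data with known variance σ², a Normal(μ₀, σ₀²) prior on μ is conjugate. Posterior precision = 1/σ₀² + n/σ²; posterior mean is the precision-weighted average of μ₀ and x̄.
Σxᵢ = 379.80 + 552.95 + 446.59 + 458.52 + 380.14 + 568.05 + 431.44 + 339.80 + 522.07 + 378.11 + 375.45 + 427.13 + 498.91 + 365.34 + 497.30 = 6621.6, so n·x̄ = 6621.6.
σ₀² = 639.73² = 409254.4729, σ² = 80.68² = 6509.2624; σ² + n·σ₀² = 6509.2624 + 15·409254.4729 = 6145326.3559.
Posterior mean = (μ₀/σ₀² + n·x̄/σ²)/(1/σ₀² + n/σ²) = (σ²·μ₀ + σ₀²·n·x̄)/(σ² + n·σ₀²) = (6509.2624·440.03 + 409254.4729·6621.6)/6145326.3559 = 2712783688.488512/6145326.3559 = 441.4385.

441.4385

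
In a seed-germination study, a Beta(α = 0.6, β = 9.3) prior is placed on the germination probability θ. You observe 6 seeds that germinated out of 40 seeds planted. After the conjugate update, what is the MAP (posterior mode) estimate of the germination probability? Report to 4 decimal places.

The Beta prior is conjugate to a Binomial/Bernoulli likelihood; the update adds successes to α and failures to β.
Posterior: Beta(α+k, β+n−k) = Beta(0.6+6, 9.3+34) = Beta(6.6, 43.3).
Mode of Beta(a,b) for a,b>1 is (a−1)/(a+b−2) = 5.6/47.9 = 0.1169.

0.1169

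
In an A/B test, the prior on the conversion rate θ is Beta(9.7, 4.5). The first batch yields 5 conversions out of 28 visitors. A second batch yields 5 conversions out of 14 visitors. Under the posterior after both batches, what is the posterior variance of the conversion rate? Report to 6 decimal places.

The Beta prior is conjugate to a Binomial/Bernoulli likelihood; the update adds successes to α and failures to β.
After batch 1: Beta(9.7+5, 4.5+23) = Beta(14.7, 27.5).
After batch 2: Beta(14.7+5, 27.5+9) = Beta(19.7, 36.5).
Var = αβ/((α+β)²(α+β+1)) = 19.7·36.5/(56.2²·57.2) = 0.003980.

0.003980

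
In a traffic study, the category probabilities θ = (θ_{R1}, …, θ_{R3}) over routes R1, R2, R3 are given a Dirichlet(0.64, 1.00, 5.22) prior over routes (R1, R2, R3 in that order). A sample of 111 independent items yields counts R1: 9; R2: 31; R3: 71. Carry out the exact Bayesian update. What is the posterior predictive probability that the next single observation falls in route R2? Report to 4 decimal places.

0.2715

The Dirichlet prior is conjugate to the Multinomial likelihood: each posterior αⱼ = prior αⱼ + observed count nⱼ.
Posterior concentration: (9.64, 32.00, 76.22), total = 117.86.
P(next = R2 | data) = α_{R2}/Σα = 0.2715.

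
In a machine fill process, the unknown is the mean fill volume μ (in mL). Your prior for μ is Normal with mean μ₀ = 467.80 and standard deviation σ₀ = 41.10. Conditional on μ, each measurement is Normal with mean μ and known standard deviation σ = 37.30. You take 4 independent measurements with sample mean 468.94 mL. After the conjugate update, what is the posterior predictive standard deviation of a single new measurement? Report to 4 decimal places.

For Normal data with known variance σ², a Normal(μ₀, σ₀²) prior on μ is conjugate. Posterior precision = 1/σ₀² + n/σ²; posterior mean is the precision-weighted average of μ₀ and x̄.
σ₀² = 41.10² = 1689.21, σ² = 37.30² = 1391.29; σ² + n·σ₀² = 1391.29 + 4·1689.21 = 8148.13.
Posterior precision = 1/σ₀² + n/σ² = 1/1689.21 + 4/1391.29 = (σ² + n·σ₀²)/(σ₀²σ²) = 8148.13/(1689.21·1391.29); posterior variance σₙ² = σ₀²σ²/(σ² + n·σ₀²) = 1689.21·1391.29/8148.13 = 288.431945.
Predictive variance for one new observation = σₙ² + σ² = 1689.21·1391.29/8148.13 + 1391.29 = σ²·(σ₀² + 8148.13)/8148.13 = 1391.29·9837.34/8148.13 = 1679.721945; SD = √(1391.29·9837.34/8148.13) = 40.9844.

40.9844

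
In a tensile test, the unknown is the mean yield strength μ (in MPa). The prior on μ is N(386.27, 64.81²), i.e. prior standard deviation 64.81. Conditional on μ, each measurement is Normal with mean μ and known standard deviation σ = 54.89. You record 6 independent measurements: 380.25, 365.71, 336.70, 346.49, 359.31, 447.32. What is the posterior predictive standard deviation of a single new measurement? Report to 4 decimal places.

58.8340

For Normal data with known variance σ², a Normal(μ₀, σ₀²) prior on μ is conjugate. Posterior precision = 1/σ₀² + n/σ²; posterior mean is the precision-weighted average of μ₀ and x̄.
σ₀² = 64.81² = 4200.3361, σ² = 54.89² = 3012.9121; σ² + n·σ₀² = 3012.9121 + 6·4200.3361 = 28214.9287.
Posterior precision = 1/σ₀² + n/σ² = 1/4200.3361 + 6/3012.9121 = (σ² + n·σ₀²)/(σ₀²σ²) = 28214.9287/(4200.3361·3012.9121); posterior variance σₙ² = σ₀²σ²/(σ² + n·σ₀²) = 4200.3361·3012.9121/28214.9287 = 448.530053.
Predictive variance for one new observation = σₙ² + σ² = 4200.3361·3012.9121/28214.9287 + 3012.9121 = σ²·(σ₀² + 28214.9287)/28214.9287 = 3012.9121·32415.2648/28214.9287 = 3461.442153; SD = √(3012.9121·32415.2648/28214.9287) = 58.8340.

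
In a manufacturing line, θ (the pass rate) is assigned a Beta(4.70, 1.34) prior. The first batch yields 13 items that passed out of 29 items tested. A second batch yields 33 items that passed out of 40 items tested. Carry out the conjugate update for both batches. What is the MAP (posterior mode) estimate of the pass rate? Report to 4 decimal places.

0.6804

The Beta prior is conjugate to a Binomial/Bernoulli likelihood; the update adds successes to α and failures to β.
After batch 1: Beta(4.70+13, 1.34+16) = Beta(17.70, 17.34).
After batch 2: Beta(17.70+33, 17.34+7) = Beta(50.70, 24.34).
Mode of Beta(a,b) for a,b>1 is (a−1)/(a+b−2) = 49.70/73.04 = 0.6804.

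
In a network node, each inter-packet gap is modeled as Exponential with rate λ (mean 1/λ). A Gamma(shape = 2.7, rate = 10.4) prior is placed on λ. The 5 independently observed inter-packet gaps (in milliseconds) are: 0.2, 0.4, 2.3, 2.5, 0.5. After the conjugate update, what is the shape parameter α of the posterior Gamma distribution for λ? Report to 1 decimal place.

7.7

With a Gamma(shape α, rate β) prior on the exponential rate λ, the posterior after n observations with total T = Σxᵢ is Gamma(α+n, β+T).
Sum of observations T = 5.9 milliseconds; n = 5.
Posterior: Gamma(2.7+5, 10.4+5.9) = Gamma(7.7, 16.3).
Posterior α = 7.7.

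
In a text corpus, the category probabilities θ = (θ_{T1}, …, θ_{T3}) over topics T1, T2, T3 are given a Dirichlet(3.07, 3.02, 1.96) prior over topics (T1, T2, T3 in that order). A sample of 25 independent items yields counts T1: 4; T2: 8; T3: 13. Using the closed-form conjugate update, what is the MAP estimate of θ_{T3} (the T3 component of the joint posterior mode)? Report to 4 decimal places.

The Dirichlet prior is conjugate to the Multinomial likelihood: each posterior αⱼ = prior αⱼ + observed count nⱼ.
Posterior concentration: (7.07, 11.02, 14.96), total = 33.05.
Joint mode component: (α_{T3}−1)/(Σα−K) = 13.96/30.05 = 0.4646.

0.4646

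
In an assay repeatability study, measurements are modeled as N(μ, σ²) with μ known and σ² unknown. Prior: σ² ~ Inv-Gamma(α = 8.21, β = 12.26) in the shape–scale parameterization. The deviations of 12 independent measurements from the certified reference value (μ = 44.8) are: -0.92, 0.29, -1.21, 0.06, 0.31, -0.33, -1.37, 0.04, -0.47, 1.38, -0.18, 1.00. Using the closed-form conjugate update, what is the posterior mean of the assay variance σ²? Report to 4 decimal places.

1.2172

With known mean μ and an Inverse-Gamma(α, β) prior on σ², the Normal likelihood is conjugate: posterior is Inv-Gamma(α + n/2, β + Σ(xᵢ−μ)²/2).
Σ(xᵢ−μ)² = (-0.92)² + (0.29)² + (-1.21)² + (0.06)² + (0.31)² + (-0.33)² + (-1.37)² + (0.04)² + (-0.47)² + (1.38)² + (-0.18)² + (1.00)² = 7.6394.
Posterior: Inv-Gamma(8.21 + 12/2, 12.26 + 7.6394/2) = Inv-Gamma(14.21, 16.07970).
E[σ²|data] = β/(α−1) = 16.07970/13.21 = 1.2172.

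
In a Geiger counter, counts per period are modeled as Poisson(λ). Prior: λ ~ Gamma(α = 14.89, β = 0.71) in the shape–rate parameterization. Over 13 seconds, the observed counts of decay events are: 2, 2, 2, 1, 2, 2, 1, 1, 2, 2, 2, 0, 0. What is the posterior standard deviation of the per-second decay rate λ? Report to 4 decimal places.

0.4246

With a Gamma(shape α, rate β) prior, the Poisson likelihood is conjugate: the posterior is Gamma(α + ΣXᵢ, β + n).
Sum of counts S = 19 over n = 13 seconds.
Posterior: Gamma(α+S, β+n) = Gamma(14.89+19, 0.71+13) = Gamma(33.89, 13.71).
SD = √α/β = √33.89/13.71 = 0.4246.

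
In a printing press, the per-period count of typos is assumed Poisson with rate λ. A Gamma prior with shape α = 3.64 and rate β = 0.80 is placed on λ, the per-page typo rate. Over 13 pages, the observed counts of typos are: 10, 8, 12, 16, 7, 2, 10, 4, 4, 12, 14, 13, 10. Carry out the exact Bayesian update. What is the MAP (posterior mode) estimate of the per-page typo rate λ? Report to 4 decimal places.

9.0319

With a Gamma(shape α, rate β) prior, the Poisson likelihood is conjugate: the posterior is Gamma(α + ΣXᵢ, β + n).
Sum of counts S = 122 over n = 13 pages.
Posterior: Gamma(α+S, β+n) = Gamma(3.64+122, 0.80+13) = Gamma(125.64, 13.80).
Mode of Gamma(α,β) for α≥1 is (α−1)/β = 124.64/13.80 = 9.0319.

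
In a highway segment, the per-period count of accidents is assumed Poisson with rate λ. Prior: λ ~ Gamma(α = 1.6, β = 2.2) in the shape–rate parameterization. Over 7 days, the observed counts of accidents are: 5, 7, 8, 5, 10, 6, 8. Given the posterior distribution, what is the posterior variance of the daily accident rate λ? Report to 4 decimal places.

0.5978

With a Gamma(shape α, rate β) prior, the Poisson likelihood is conjugate: the posterior is Gamma(α + ΣXᵢ, β + n).
Sum of counts S = 49 over n = 7 days.
Posterior: Gamma(α+S, β+n) = Gamma(1.6+49, 2.2+7) = Gamma(50.6, 9.2).
Var = α/β² = 50.6/9.2² = 0.5978.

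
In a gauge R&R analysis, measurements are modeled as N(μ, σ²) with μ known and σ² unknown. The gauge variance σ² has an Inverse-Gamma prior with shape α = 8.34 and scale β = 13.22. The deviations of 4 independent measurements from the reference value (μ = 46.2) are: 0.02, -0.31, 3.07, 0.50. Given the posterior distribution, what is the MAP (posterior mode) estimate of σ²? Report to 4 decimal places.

1.5966

With known mean μ and an Inverse-Gamma(α, β) prior on σ², the Normal likelihood is conjugate: posterior is Inv-Gamma(α + n/2, β + Σ(xᵢ−μ)²/2).
Σ(xᵢ−μ)² = (0.02)² + (-0.31)² + (3.07)² + (0.50)² = 9.7714.
Posterior: Inv-Gamma(8.34 + 4/2, 13.22 + 9.7714/2) = Inv-Gamma(10.34, 18.10570).
Mode = β/(α+1) = 18.10570/11.34 = 1.5966.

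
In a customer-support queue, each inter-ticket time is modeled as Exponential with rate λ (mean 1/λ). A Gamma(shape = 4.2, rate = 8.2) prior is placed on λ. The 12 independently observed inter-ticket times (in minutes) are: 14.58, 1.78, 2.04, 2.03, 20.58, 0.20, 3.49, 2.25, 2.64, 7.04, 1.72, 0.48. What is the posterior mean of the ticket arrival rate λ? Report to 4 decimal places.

0.2417

With a Gamma(shape α, rate β) prior on the exponential rate λ, the posterior after n observations with total T = Σxᵢ is Gamma(α+n, β+T).
Sum of observations T = 58.83 minutes; n = 12.
Posterior: Gamma(4.2+12, 8.2+58.83) = Gamma(16.2, 67.03).
Posterior mean of λ = α/β = 16.2/67.03 = 0.2417.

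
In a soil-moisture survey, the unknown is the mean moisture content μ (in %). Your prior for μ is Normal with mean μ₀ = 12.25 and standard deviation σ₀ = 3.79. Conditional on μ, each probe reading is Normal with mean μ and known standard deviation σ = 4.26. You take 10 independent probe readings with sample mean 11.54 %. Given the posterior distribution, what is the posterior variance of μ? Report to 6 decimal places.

1.611201

For Normal data with known variance σ², a Normal(μ₀, σ₀²) prior on μ is conjugate. Posterior precision = 1/σ₀² + n/σ²; posterior mean is the precision-weighted average of μ₀ and x̄.
σ₀² = 3.79² = 14.3641, σ² = 4.26² = 18.1476; σ² + n·σ₀² = 18.1476 + 10·14.3641 = 161.7886.
Posterior precision = 1/σ₀² + n/σ² = 1/14.3641 + 10/18.1476 = (σ² + n·σ₀²)/(σ₀²σ²) = 161.7886/(14.3641·18.1476); posterior variance σₙ² = σ₀²σ²/(σ² + n·σ₀²) = 14.3641·18.1476/161.7886 = 1.611201.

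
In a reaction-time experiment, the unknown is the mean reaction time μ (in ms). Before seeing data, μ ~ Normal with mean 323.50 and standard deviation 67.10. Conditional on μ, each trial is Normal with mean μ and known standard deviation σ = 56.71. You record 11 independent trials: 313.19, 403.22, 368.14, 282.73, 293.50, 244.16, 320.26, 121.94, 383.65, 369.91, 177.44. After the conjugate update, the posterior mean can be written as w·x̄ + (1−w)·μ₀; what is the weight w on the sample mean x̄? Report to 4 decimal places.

0.9390

For Normal data with known variance σ², a Normal(μ₀, σ₀²) prior on μ is conjugate. Posterior precision = 1/σ₀² + n/σ²; posterior mean is the precision-weighted average of μ₀ and x̄.
σ₀² = 67.10² = 4502.41, σ² = 56.71² = 3216.0241. Prior precision 1/σ₀² = 1/4502.41; data precision n/σ² = 11/3216.0241.
w = (n/σ²)/(1/σ₀² + n/σ²) = n·σ₀²/(σ² + n·σ₀²) = 11·4502.41/(3216.0241 + 11·4502.41) = 49526.51/52742.5341 = 0.9390.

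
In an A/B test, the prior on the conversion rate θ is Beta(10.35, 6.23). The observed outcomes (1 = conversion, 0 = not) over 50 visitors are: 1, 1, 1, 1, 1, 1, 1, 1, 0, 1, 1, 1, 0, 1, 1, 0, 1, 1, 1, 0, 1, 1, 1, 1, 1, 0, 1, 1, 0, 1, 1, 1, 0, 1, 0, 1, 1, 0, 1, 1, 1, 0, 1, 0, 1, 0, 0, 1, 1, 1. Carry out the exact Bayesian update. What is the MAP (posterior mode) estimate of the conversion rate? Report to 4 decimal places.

The Beta prior is conjugate to a Binomial/Bernoulli likelihood; the update adds successes to α and failures to β.
Posterior: Beta(α+k, β+n−k) = Beta(10.35+37, 6.23+13) = Beta(47.35, 19.23).
Mode of Beta(a,b) for a,b>1 is (a−1)/(a+b−2) = 46.35/64.58 = 0.7177.

0.7177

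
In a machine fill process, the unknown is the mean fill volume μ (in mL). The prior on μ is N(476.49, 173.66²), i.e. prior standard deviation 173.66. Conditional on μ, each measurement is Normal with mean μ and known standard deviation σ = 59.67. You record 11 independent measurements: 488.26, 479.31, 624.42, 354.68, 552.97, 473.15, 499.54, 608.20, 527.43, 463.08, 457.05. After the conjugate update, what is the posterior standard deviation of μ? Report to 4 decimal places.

For Normal data with known variance σ², a Normal(μ₀, σ₀²) prior on μ is conjugate. Posterior precision = 1/σ₀² + n/σ²; posterior mean is the precision-weighted average of μ₀ and x̄.
σ₀² = 173.66² = 30157.7956, σ² = 59.67² = 3560.5089; σ² + n·σ₀² = 3560.5089 + 11·30157.7956 = 335296.2605.
Posterior precision = 1/σ₀² + n/σ² = 1/30157.7956 + 11/3560.5089 = (σ² + n·σ₀²)/(σ₀²σ²) = 335296.2605/(30157.7956·3560.5089); posterior variance σₙ² = σ₀²σ²/(σ² + n·σ₀²) = 30157.7956·3560.5089/335296.2605 = 320.245443.
Posterior SD = √σₙ² = √(30157.7956·3560.5089/335296.2605) = 17.8954.

17.8954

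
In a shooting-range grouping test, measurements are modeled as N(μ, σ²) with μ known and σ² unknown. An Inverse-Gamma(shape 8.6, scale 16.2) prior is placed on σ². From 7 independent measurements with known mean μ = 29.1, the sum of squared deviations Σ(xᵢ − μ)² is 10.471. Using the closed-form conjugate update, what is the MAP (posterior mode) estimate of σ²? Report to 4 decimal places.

With known mean μ and an Inverse-Gamma(α, β) prior on σ², the Normal likelihood is conjugate: posterior is Inv-Gamma(α + n/2, β + Σ(xᵢ−μ)²/2).
Posterior: Inv-Gamma(8.6 + 7/2, 16.2 + 10.471/2) = Inv-Gamma(12.10, 21.4355).
Mode = β/(α+1) = 21.4355/13.10 = 1.6363.

1.6363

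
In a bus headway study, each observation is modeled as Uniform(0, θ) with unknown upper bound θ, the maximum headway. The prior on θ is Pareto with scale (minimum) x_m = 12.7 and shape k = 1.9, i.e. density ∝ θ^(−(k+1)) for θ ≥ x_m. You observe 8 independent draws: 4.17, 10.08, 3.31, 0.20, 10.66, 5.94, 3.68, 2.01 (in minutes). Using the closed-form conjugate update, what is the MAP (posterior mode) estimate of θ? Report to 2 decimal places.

A Pareto(scale x_m, shape k) prior on the upper bound θ of Uniform(0, θ) is conjugate: posterior is Pareto(max(x_m, max xᵢ), k + n).
Sample maximum = 10.66; prior scale x_m = 12.7 → posterior scale = max = 12.70.
Posterior shape = 1.9 + 8 = 9.9.
The Pareto density is decreasing on [x_m, ∞), so the mode is x_m = 12.70.

12.70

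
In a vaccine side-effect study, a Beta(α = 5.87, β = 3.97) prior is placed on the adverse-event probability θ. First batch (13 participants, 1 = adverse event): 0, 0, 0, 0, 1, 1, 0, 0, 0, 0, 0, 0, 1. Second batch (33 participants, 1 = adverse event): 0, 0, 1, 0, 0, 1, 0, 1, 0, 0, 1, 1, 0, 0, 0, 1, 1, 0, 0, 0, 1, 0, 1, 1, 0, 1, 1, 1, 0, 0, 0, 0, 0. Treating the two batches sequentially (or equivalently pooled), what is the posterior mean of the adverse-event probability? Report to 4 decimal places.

The Beta prior is conjugate to a Binomial/Bernoulli likelihood; the update adds successes to α and failures to β.
After batch 1: Beta(5.87+3, 3.97+10) = Beta(8.87, 13.97).
After batch 2: Beta(8.87+13, 13.97+20) = Beta(21.87, 33.97).
Posterior mean = α/(α+β) = 21.87/55.84 = 0.3917.

0.3917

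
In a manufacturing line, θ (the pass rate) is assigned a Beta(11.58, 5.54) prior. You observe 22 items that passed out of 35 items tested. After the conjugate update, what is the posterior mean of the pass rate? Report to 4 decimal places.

The Beta prior is conjugate to a Binomial/Bernoulli likelihood; the update adds successes to α and failures to β.
Posterior: Beta(α+k, β+n−k) = Beta(11.58+22, 5.54+13) = Beta(33.58, 18.54).
Posterior mean = α/(α+β) = 33.58/52.12 = 0.6443.

0.6443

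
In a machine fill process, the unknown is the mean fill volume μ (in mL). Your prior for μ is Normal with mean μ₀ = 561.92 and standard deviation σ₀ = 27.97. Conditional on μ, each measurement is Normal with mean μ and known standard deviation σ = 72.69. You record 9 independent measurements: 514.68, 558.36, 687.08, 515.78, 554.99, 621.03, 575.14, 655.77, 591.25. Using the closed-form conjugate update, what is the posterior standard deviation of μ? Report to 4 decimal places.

18.3138

For Normal data with known variance σ², a Normal(μ₀, σ₀²) prior on μ is conjugate. Posterior precision = 1/σ₀² + n/σ²; posterior mean is the precision-weighted average of μ₀ and x̄.
σ₀² = 27.97² = 782.3209, σ² = 72.69² = 5283.8361; σ² + n·σ₀² = 5283.8361 + 9·782.3209 = 12324.7242.
Posterior precision = 1/σ₀² + n/σ² = 1/782.3209 + 9/5283.8361 = (σ² + n·σ₀²)/(σ₀²σ²) = 12324.7242/(782.3209·5283.8361); posterior variance σₙ² = σ₀²σ²/(σ² + n·σ₀²) = 782.3209·5283.8361/12324.7242 = 335.395368.
Posterior SD = √σₙ² = √(782.3209·5283.8361/12324.7242) = 18.3138.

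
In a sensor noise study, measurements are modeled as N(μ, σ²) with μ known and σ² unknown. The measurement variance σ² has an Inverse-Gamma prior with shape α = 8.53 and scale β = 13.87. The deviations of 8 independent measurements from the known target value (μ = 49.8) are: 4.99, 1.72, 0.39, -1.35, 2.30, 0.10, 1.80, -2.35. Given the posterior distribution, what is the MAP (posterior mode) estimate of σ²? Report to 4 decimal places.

2.6473

With known mean μ and an Inverse-Gamma(α, β) prior on σ², the Normal likelihood is conjugate: posterior is Inv-Gamma(α + n/2, β + Σ(xᵢ−μ)²/2).
Σ(xᵢ−μ)² = (4.99)² + (1.72)² + (0.39)² + (-1.35)² + (2.30)² + (0.10)² + (1.80)² + (-2.35)² = 43.8956.
Posterior: Inv-Gamma(8.53 + 8/2, 13.87 + 43.8956/2) = Inv-Gamma(12.53, 35.81780).
Mode = β/(α+1) = 35.81780/13.53 = 2.6473.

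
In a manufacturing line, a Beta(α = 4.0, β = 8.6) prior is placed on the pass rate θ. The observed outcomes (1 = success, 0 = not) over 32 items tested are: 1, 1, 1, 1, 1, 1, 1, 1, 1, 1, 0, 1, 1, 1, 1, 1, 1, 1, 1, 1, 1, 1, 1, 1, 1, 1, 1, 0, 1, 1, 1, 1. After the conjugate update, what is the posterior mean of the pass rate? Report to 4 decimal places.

0.7623

The Beta prior is conjugate to a Binomial/Bernoulli likelihood; the update adds successes to α and failures to β.
Posterior: Beta(α+k, β+n−k) = Beta(4.0+30, 8.6+2) = Beta(34.0, 10.6).
Posterior mean = α/(α+β) = 34.0/44.6 = 0.7623.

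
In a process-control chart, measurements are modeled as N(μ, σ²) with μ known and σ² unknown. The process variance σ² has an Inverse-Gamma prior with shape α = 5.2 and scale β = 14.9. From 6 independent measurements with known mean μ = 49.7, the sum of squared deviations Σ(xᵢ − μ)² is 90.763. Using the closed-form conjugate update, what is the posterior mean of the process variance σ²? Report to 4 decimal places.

8.3724

With known mean μ and an Inverse-Gamma(α, β) prior on σ², the Normal likelihood is conjugate: posterior is Inv-Gamma(α + n/2, β + Σ(xᵢ−μ)²/2).
Posterior: Inv-Gamma(5.2 + 6/2, 14.9 + 90.763/2) = Inv-Gamma(8.20, 60.2815).
E[σ²|data] = β/(α−1) = 60.2815/7.20 = 8.3724.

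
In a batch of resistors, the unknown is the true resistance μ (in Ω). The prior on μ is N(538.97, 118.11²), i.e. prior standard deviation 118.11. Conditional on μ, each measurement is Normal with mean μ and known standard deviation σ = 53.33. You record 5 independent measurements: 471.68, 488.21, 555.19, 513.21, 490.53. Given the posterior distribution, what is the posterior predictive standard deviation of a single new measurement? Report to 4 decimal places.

58.2290

For Normal data with known variance σ², a Normal(μ₀, σ₀²) prior on μ is conjugate. Posterior precision = 1/σ₀² + n/σ²; posterior mean is the precision-weighted average of μ₀ and x̄.
σ₀² = 118.11² = 13949.9721, σ² = 53.33² = 2844.0889; σ² + n·σ₀² = 2844.0889 + 5·13949.9721 = 72593.9494.
Posterior precision = 1/σ₀² + n/σ² = 1/13949.9721 + 5/2844.0889 = (σ² + n·σ₀²)/(σ₀²σ²) = 72593.9494/(13949.9721·2844.0889); posterior variance σₙ² = σ₀²σ²/(σ² + n·σ₀²) = 13949.9721·2844.0889/72593.9494 = 546.532612.
Predictive variance for one new observation = σₙ² + σ² = 13949.9721·2844.0889/72593.9494 + 2844.0889 = σ²·(σ₀² + 72593.9494)/72593.9494 = 2844.0889·86543.9215/72593.9494 = 3390.621512; SD = √(2844.0889·86543.9215/72593.9494) = 58.2290.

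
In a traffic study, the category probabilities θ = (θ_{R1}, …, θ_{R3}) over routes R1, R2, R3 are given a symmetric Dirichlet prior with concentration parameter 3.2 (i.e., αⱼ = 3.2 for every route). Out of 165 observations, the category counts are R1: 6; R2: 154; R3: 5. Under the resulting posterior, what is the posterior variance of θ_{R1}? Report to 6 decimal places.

0.000284

The Dirichlet prior is conjugate to the Multinomial likelihood: each posterior αⱼ = prior αⱼ + observed count nⱼ.
Posterior concentration: (9.2, 157.2, 8.2), total = 174.6.
Var[θ_j] = α_j(Σα−α_j)/((Σα)²(Σα+1)) = 9.2·165.4/(174.6²·175.6) = 0.000284.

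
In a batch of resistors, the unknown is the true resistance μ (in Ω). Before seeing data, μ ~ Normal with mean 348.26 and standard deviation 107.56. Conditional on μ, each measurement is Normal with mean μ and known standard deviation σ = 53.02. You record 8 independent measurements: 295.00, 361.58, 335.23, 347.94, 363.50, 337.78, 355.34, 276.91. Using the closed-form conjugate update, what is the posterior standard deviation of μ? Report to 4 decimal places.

18.4670

For Normal data with known variance σ², a Normal(μ₀, σ₀²) prior on μ is conjugate. Posterior precision = 1/σ₀² + n/σ²; posterior mean is the precision-weighted average of μ₀ and x̄.
σ₀² = 107.56² = 11569.1536, σ² = 53.02² = 2811.1204; σ² + n·σ₀² = 2811.1204 + 8·11569.1536 = 95364.3492.
Posterior precision = 1/σ₀² + n/σ² = 1/11569.1536 + 8/2811.1204 = (σ² + n·σ₀²)/(σ₀²σ²) = 95364.3492/(11569.1536·2811.1204); posterior variance σₙ² = σ₀²σ²/(σ² + n·σ₀²) = 11569.1536·2811.1204/95364.3492 = 341.031884.
Posterior SD = √σₙ² = √(11569.1536·2811.1204/95364.3492) = 18.4670.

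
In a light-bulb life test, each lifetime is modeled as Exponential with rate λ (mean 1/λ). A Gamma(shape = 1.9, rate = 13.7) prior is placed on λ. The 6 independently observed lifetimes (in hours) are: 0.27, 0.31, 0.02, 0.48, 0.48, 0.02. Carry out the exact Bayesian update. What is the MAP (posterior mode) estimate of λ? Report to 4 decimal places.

With a Gamma(shape α, rate β) prior on the exponential rate λ, the posterior after n observations with total T = Σxᵢ is Gamma(α+n, β+T).
Sum of observations T = 1.58 hours; n = 6.
Posterior: Gamma(1.9+6, 13.7+1.58) = Gamma(7.9, 15.28).
Mode = (α−1)/β = 0.4516.

0.4516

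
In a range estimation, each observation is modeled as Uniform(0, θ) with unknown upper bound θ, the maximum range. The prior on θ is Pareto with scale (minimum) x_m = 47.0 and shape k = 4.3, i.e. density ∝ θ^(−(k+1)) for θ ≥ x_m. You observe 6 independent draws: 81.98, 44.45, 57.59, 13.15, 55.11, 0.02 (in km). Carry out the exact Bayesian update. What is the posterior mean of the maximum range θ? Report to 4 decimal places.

A Pareto(scale x_m, shape k) prior on the upper bound θ of Uniform(0, θ) is conjugate: posterior is Pareto(max(x_m, max xᵢ), k + n).
Sample maximum = 81.98; prior scale x_m = 47.0 → posterior scale = max = 81.98.
Posterior shape = 4.3 + 6 = 10.3.
E[θ|data] = k·x_m/(k−1) = 10.3·81.98/9.3 = 90.7951.

90.7951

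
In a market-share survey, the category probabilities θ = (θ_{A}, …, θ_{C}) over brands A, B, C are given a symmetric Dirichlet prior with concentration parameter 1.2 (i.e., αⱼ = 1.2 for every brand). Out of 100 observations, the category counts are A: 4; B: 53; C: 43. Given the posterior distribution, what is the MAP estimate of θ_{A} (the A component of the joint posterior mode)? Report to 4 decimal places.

The Dirichlet prior is conjugate to the Multinomial likelihood: each posterior αⱼ = prior αⱼ + observed count nⱼ.
Posterior concentration: (5.2, 54.2, 44.2), total = 103.6.
Joint mode component: (α_{A}−1)/(Σα−K) = 4.2/100.6 = 0.0417.

0.0417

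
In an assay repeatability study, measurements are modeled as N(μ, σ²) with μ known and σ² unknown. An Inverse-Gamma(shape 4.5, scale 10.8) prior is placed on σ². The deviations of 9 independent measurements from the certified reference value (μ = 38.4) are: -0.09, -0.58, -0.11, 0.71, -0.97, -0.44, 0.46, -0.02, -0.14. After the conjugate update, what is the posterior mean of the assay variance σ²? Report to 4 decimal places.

1.4892

With known mean μ and an Inverse-Gamma(α, β) prior on σ², the Normal likelihood is conjugate: posterior is Inv-Gamma(α + n/2, β + Σ(xᵢ−μ)²/2).
Σ(xᵢ−μ)² = (-0.09)² + (-0.58)² + (-0.11)² + (0.71)² + (-0.97)² + (-0.44)² + (0.46)² + (-0.02)² + (-0.14)² = 2.2268.
Posterior: Inv-Gamma(4.5 + 9/2, 10.8 + 2.2268/2) = Inv-Gamma(9.00, 11.91340).
E[σ²|data] = β/(α−1) = 11.91340/8.00 = 1.4892.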